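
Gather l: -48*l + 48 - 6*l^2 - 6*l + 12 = -6*l^2 - 54*l + 60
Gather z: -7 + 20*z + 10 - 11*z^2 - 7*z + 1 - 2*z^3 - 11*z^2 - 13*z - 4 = -2*z^3 - 22*z^2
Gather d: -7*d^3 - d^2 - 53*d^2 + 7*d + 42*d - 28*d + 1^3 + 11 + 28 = -7*d^3 - 54*d^2 + 21*d + 40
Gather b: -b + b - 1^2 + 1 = 0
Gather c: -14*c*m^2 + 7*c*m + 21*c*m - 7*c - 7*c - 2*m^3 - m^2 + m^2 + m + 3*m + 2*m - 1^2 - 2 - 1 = c*(-14*m^2 + 28*m - 14) - 2*m^3 + 6*m - 4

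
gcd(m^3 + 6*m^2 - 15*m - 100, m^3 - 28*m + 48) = m - 4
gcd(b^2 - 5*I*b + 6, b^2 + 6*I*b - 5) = b + I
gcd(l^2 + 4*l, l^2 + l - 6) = 1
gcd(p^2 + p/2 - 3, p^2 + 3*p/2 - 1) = p + 2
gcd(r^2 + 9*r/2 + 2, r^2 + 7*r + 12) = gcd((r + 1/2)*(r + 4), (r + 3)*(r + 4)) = r + 4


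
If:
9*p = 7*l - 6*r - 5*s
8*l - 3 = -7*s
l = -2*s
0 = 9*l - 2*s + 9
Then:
No Solution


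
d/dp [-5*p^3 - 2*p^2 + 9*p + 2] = -15*p^2 - 4*p + 9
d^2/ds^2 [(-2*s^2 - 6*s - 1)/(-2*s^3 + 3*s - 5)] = 2*(8*s^6 + 72*s^5 + 60*s^4 - 104*s^3 - 378*s^2 - 30*s + 149)/(8*s^9 - 36*s^7 + 60*s^6 + 54*s^5 - 180*s^4 + 123*s^3 + 135*s^2 - 225*s + 125)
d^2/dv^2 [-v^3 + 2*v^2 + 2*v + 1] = 4 - 6*v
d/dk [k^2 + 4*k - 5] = 2*k + 4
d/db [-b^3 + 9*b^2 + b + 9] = -3*b^2 + 18*b + 1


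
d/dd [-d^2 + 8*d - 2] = 8 - 2*d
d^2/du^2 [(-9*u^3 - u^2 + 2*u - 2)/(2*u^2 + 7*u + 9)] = 2*(-257*u^3 - 1671*u^2 - 2379*u - 269)/(8*u^6 + 84*u^5 + 402*u^4 + 1099*u^3 + 1809*u^2 + 1701*u + 729)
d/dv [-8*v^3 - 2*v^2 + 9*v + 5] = -24*v^2 - 4*v + 9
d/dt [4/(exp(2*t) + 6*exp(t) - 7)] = 8*(-exp(t) - 3)*exp(t)/(exp(2*t) + 6*exp(t) - 7)^2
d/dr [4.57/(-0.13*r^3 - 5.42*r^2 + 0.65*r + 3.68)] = (1.7823*r^2 + 49.5388*r - 2.9705)/(0.13*r^3 + 5.42*r^2 - 0.65*r - 3.68)^2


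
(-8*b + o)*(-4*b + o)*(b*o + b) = 32*b^3*o + 32*b^3 - 12*b^2*o^2 - 12*b^2*o + b*o^3 + b*o^2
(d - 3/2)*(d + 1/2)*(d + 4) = d^3 + 3*d^2 - 19*d/4 - 3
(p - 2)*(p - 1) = p^2 - 3*p + 2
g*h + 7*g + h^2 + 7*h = (g + h)*(h + 7)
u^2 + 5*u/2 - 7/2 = (u - 1)*(u + 7/2)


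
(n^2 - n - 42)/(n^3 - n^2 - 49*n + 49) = (n + 6)/(n^2 + 6*n - 7)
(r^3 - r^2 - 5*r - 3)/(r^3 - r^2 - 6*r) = (r^2 + 2*r + 1)/(r*(r + 2))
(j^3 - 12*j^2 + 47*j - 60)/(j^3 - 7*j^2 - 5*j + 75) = (j^2 - 7*j + 12)/(j^2 - 2*j - 15)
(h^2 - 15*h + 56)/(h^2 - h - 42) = (h - 8)/(h + 6)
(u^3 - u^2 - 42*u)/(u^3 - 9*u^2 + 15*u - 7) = u*(u + 6)/(u^2 - 2*u + 1)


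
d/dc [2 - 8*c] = -8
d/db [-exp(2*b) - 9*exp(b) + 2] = (-2*exp(b) - 9)*exp(b)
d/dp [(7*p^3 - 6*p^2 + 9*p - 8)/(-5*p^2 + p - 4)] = (-35*p^4 + 14*p^3 - 45*p^2 - 32*p - 28)/(25*p^4 - 10*p^3 + 41*p^2 - 8*p + 16)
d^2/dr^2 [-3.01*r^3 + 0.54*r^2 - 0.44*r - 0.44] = 1.08 - 18.06*r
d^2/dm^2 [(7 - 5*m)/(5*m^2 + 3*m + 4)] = 2*(-(5*m - 7)*(10*m + 3)^2 + 5*(15*m - 4)*(5*m^2 + 3*m + 4))/(5*m^2 + 3*m + 4)^3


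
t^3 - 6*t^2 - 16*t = t*(t - 8)*(t + 2)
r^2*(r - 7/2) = r^3 - 7*r^2/2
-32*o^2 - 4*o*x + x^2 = (-8*o + x)*(4*o + x)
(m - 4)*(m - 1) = m^2 - 5*m + 4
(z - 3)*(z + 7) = z^2 + 4*z - 21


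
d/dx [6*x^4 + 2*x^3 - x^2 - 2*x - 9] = 24*x^3 + 6*x^2 - 2*x - 2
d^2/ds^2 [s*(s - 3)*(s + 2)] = 6*s - 2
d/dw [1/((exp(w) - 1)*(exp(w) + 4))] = (-2*exp(w) - 3)*exp(w)/(exp(4*w) + 6*exp(3*w) + exp(2*w) - 24*exp(w) + 16)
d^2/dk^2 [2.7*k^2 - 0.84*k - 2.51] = 5.40000000000000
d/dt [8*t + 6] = 8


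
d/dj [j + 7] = 1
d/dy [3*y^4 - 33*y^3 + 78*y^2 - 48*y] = 12*y^3 - 99*y^2 + 156*y - 48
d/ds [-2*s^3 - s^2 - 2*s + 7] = -6*s^2 - 2*s - 2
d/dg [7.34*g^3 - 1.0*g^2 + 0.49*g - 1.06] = 22.02*g^2 - 2.0*g + 0.49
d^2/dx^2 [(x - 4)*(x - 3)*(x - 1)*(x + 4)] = 12*x^2 - 24*x - 26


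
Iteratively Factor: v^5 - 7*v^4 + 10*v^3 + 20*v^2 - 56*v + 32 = (v + 2)*(v^4 - 9*v^3 + 28*v^2 - 36*v + 16) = (v - 4)*(v + 2)*(v^3 - 5*v^2 + 8*v - 4) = (v - 4)*(v - 2)*(v + 2)*(v^2 - 3*v + 2) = (v - 4)*(v - 2)^2*(v + 2)*(v - 1)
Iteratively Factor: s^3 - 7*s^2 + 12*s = (s)*(s^2 - 7*s + 12) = s*(s - 3)*(s - 4)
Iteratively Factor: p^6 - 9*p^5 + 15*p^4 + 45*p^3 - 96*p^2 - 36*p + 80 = (p + 2)*(p^5 - 11*p^4 + 37*p^3 - 29*p^2 - 38*p + 40) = (p - 1)*(p + 2)*(p^4 - 10*p^3 + 27*p^2 - 2*p - 40) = (p - 4)*(p - 1)*(p + 2)*(p^3 - 6*p^2 + 3*p + 10) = (p - 4)*(p - 1)*(p + 1)*(p + 2)*(p^2 - 7*p + 10) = (p - 5)*(p - 4)*(p - 1)*(p + 1)*(p + 2)*(p - 2)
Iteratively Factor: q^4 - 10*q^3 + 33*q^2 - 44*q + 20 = (q - 2)*(q^3 - 8*q^2 + 17*q - 10) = (q - 2)^2*(q^2 - 6*q + 5) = (q - 2)^2*(q - 1)*(q - 5)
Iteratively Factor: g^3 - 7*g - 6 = (g + 1)*(g^2 - g - 6) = (g - 3)*(g + 1)*(g + 2)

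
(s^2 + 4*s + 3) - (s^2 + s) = 3*s + 3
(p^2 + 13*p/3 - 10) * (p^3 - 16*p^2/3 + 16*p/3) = p^5 - p^4 - 250*p^3/9 + 688*p^2/9 - 160*p/3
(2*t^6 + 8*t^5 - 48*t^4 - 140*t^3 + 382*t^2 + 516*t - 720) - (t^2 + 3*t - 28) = 2*t^6 + 8*t^5 - 48*t^4 - 140*t^3 + 381*t^2 + 513*t - 692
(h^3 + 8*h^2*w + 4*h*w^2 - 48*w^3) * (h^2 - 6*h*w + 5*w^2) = h^5 + 2*h^4*w - 39*h^3*w^2 - 32*h^2*w^3 + 308*h*w^4 - 240*w^5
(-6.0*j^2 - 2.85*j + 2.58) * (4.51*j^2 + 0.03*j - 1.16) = -27.06*j^4 - 13.0335*j^3 + 18.5103*j^2 + 3.3834*j - 2.9928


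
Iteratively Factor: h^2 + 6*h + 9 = (h + 3)*(h + 3)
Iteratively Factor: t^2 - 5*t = (t - 5)*(t)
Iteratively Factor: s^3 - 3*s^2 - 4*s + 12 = (s - 2)*(s^2 - s - 6) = (s - 3)*(s - 2)*(s + 2)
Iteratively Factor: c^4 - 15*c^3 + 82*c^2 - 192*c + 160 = (c - 4)*(c^3 - 11*c^2 + 38*c - 40) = (c - 4)^2*(c^2 - 7*c + 10) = (c - 4)^2*(c - 2)*(c - 5)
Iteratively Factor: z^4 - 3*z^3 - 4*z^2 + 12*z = (z - 3)*(z^3 - 4*z) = (z - 3)*(z - 2)*(z^2 + 2*z) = z*(z - 3)*(z - 2)*(z + 2)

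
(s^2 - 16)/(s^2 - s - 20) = (s - 4)/(s - 5)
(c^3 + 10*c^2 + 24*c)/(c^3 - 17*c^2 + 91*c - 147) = c*(c^2 + 10*c + 24)/(c^3 - 17*c^2 + 91*c - 147)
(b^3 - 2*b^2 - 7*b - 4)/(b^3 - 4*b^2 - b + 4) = (b + 1)/(b - 1)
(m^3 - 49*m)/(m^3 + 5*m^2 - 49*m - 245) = m/(m + 5)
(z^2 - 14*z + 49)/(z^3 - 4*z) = (z^2 - 14*z + 49)/(z*(z^2 - 4))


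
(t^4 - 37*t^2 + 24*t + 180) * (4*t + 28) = 4*t^5 + 28*t^4 - 148*t^3 - 940*t^2 + 1392*t + 5040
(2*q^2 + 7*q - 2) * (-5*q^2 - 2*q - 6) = -10*q^4 - 39*q^3 - 16*q^2 - 38*q + 12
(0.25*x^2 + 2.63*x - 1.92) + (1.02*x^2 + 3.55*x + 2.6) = 1.27*x^2 + 6.18*x + 0.68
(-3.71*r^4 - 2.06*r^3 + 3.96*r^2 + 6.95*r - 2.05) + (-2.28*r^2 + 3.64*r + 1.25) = -3.71*r^4 - 2.06*r^3 + 1.68*r^2 + 10.59*r - 0.8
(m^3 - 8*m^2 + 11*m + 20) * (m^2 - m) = m^5 - 9*m^4 + 19*m^3 + 9*m^2 - 20*m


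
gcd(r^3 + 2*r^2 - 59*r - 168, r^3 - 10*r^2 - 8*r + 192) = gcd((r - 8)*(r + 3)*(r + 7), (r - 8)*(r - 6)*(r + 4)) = r - 8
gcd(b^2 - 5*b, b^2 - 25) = b - 5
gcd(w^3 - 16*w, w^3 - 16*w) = w^3 - 16*w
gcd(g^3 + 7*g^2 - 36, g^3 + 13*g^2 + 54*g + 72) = g^2 + 9*g + 18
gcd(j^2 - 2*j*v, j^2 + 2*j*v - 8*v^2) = -j + 2*v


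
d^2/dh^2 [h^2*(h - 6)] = 6*h - 12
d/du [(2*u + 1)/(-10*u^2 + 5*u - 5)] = (4*u^2 + 4*u - 3)/(5*(4*u^4 - 4*u^3 + 5*u^2 - 2*u + 1))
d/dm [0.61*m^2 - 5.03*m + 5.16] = 1.22*m - 5.03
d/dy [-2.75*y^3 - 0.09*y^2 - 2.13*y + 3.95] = -8.25*y^2 - 0.18*y - 2.13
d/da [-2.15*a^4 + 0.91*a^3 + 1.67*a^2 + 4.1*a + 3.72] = -8.6*a^3 + 2.73*a^2 + 3.34*a + 4.1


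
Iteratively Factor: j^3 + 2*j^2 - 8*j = (j - 2)*(j^2 + 4*j) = (j - 2)*(j + 4)*(j)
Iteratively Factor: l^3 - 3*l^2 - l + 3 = (l + 1)*(l^2 - 4*l + 3) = (l - 3)*(l + 1)*(l - 1)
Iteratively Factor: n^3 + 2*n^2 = (n + 2)*(n^2) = n*(n + 2)*(n)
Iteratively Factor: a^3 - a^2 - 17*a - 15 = (a + 1)*(a^2 - 2*a - 15) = (a - 5)*(a + 1)*(a + 3)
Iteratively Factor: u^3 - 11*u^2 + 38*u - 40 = (u - 5)*(u^2 - 6*u + 8) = (u - 5)*(u - 4)*(u - 2)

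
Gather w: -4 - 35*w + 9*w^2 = 9*w^2 - 35*w - 4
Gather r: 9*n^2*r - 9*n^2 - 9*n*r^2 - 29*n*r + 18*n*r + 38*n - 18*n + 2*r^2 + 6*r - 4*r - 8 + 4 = -9*n^2 + 20*n + r^2*(2 - 9*n) + r*(9*n^2 - 11*n + 2) - 4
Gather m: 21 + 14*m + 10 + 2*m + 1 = 16*m + 32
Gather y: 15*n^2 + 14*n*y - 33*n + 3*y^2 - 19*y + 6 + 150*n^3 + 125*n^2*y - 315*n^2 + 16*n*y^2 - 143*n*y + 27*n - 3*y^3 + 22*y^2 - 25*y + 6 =150*n^3 - 300*n^2 - 6*n - 3*y^3 + y^2*(16*n + 25) + y*(125*n^2 - 129*n - 44) + 12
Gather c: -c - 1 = -c - 1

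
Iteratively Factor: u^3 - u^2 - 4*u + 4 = (u - 1)*(u^2 - 4) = (u - 2)*(u - 1)*(u + 2)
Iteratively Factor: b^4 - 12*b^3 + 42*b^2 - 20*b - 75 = (b + 1)*(b^3 - 13*b^2 + 55*b - 75) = (b - 5)*(b + 1)*(b^2 - 8*b + 15) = (b - 5)^2*(b + 1)*(b - 3)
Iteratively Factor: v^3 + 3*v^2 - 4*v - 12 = (v + 3)*(v^2 - 4) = (v - 2)*(v + 3)*(v + 2)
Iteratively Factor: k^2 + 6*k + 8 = (k + 2)*(k + 4)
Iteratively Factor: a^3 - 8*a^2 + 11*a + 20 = (a - 5)*(a^2 - 3*a - 4) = (a - 5)*(a - 4)*(a + 1)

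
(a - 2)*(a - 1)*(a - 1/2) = a^3 - 7*a^2/2 + 7*a/2 - 1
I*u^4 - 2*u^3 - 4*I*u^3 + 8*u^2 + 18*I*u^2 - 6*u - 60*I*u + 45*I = (u - 3)*(u - 3*I)*(u + 5*I)*(I*u - I)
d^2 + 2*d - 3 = (d - 1)*(d + 3)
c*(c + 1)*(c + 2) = c^3 + 3*c^2 + 2*c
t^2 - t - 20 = (t - 5)*(t + 4)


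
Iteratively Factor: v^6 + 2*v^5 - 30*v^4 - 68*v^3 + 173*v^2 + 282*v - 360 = (v + 3)*(v^5 - v^4 - 27*v^3 + 13*v^2 + 134*v - 120) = (v + 3)*(v + 4)*(v^4 - 5*v^3 - 7*v^2 + 41*v - 30) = (v - 5)*(v + 3)*(v + 4)*(v^3 - 7*v + 6) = (v - 5)*(v - 2)*(v + 3)*(v + 4)*(v^2 + 2*v - 3) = (v - 5)*(v - 2)*(v + 3)^2*(v + 4)*(v - 1)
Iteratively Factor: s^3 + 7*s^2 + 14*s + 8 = (s + 4)*(s^2 + 3*s + 2) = (s + 2)*(s + 4)*(s + 1)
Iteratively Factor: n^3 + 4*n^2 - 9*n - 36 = (n - 3)*(n^2 + 7*n + 12) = (n - 3)*(n + 3)*(n + 4)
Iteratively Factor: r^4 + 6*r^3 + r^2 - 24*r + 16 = (r + 4)*(r^3 + 2*r^2 - 7*r + 4) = (r - 1)*(r + 4)*(r^2 + 3*r - 4) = (r - 1)^2*(r + 4)*(r + 4)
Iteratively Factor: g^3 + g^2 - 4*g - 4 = (g + 1)*(g^2 - 4) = (g - 2)*(g + 1)*(g + 2)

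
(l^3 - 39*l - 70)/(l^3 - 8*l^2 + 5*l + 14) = (l^2 + 7*l + 10)/(l^2 - l - 2)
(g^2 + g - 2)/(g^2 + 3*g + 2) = (g - 1)/(g + 1)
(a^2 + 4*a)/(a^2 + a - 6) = a*(a + 4)/(a^2 + a - 6)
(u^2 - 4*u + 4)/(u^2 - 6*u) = (u^2 - 4*u + 4)/(u*(u - 6))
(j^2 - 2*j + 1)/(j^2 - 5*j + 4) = (j - 1)/(j - 4)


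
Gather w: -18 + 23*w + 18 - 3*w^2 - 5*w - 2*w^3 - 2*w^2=-2*w^3 - 5*w^2 + 18*w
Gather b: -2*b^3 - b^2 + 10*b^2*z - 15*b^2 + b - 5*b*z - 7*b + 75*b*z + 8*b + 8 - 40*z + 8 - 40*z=-2*b^3 + b^2*(10*z - 16) + b*(70*z + 2) - 80*z + 16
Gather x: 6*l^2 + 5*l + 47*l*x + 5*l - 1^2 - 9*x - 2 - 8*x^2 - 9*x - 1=6*l^2 + 10*l - 8*x^2 + x*(47*l - 18) - 4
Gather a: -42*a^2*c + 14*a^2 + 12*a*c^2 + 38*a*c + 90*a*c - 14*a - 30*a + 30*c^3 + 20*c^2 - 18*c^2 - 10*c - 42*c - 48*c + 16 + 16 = a^2*(14 - 42*c) + a*(12*c^2 + 128*c - 44) + 30*c^3 + 2*c^2 - 100*c + 32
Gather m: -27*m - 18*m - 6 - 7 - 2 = -45*m - 15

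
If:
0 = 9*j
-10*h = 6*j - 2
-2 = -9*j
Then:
No Solution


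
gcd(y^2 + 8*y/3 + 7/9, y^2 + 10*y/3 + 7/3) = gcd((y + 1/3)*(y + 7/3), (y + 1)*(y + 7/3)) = y + 7/3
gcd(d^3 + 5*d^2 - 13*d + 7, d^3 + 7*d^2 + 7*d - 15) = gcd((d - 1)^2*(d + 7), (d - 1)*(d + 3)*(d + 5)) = d - 1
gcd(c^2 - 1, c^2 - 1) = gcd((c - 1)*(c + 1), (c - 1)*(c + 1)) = c^2 - 1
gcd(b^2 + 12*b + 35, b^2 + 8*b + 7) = b + 7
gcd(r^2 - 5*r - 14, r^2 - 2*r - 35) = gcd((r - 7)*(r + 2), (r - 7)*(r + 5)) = r - 7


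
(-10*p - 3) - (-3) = -10*p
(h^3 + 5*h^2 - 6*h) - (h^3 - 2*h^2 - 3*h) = 7*h^2 - 3*h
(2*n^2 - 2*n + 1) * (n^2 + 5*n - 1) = 2*n^4 + 8*n^3 - 11*n^2 + 7*n - 1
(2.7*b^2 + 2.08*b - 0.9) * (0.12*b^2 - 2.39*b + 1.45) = 0.324*b^4 - 6.2034*b^3 - 1.1642*b^2 + 5.167*b - 1.305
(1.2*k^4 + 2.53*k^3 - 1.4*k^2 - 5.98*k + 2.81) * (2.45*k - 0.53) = 2.94*k^5 + 5.5625*k^4 - 4.7709*k^3 - 13.909*k^2 + 10.0539*k - 1.4893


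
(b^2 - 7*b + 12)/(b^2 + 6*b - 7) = (b^2 - 7*b + 12)/(b^2 + 6*b - 7)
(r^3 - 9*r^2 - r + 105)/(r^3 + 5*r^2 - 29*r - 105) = (r - 7)/(r + 7)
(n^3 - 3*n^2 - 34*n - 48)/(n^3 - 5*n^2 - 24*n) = (n + 2)/n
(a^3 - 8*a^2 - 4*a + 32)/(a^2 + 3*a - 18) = (a^3 - 8*a^2 - 4*a + 32)/(a^2 + 3*a - 18)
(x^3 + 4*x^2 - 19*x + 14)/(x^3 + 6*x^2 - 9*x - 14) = (x - 1)/(x + 1)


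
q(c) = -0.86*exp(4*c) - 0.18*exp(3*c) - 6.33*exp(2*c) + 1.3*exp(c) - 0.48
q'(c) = -3.44*exp(4*c) - 0.54*exp(3*c) - 12.66*exp(2*c) + 1.3*exp(c)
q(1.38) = -321.32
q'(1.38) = -1087.52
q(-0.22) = -3.96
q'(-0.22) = -8.82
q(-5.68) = -0.48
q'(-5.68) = 0.00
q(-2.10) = -0.42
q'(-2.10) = -0.03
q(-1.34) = -0.58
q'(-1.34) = -0.55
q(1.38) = -321.32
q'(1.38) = -1087.52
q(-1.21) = -0.67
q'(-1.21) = -0.78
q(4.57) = -74934780.98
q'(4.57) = -299459521.96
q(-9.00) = -0.48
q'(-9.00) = 0.00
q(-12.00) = -0.48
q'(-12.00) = 0.00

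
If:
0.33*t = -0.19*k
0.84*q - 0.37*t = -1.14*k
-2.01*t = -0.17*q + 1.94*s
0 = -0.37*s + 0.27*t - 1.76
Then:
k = -5.43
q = 8.75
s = -2.47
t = 3.13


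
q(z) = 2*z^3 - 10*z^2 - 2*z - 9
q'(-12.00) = 1102.00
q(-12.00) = -4881.00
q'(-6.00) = 334.00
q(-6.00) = -789.00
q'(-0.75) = 16.38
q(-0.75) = -13.97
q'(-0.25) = 3.38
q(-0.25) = -9.16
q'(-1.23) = 31.68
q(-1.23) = -25.39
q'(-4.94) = 243.22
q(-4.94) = -484.26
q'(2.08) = -17.64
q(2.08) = -38.43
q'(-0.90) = 20.86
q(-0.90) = -16.76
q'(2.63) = -13.10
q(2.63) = -47.05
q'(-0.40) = 6.96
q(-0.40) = -9.93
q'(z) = 6*z^2 - 20*z - 2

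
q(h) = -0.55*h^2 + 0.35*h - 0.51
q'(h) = 0.35 - 1.1*h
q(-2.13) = -3.75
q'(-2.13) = 2.69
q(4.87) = -11.85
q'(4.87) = -5.01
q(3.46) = -5.88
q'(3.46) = -3.46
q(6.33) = -20.33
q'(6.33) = -6.61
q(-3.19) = -7.22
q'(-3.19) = 3.86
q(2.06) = -2.12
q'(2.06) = -1.92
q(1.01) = -0.72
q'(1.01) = -0.76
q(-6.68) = -27.39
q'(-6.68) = 7.70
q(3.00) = -4.41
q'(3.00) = -2.95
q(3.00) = -4.41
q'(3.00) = -2.95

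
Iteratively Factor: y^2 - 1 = (y + 1)*(y - 1)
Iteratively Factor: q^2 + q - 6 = (q + 3)*(q - 2)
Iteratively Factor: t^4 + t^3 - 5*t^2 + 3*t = (t)*(t^3 + t^2 - 5*t + 3) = t*(t + 3)*(t^2 - 2*t + 1) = t*(t - 1)*(t + 3)*(t - 1)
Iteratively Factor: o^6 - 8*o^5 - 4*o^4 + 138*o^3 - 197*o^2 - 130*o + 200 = (o - 2)*(o^5 - 6*o^4 - 16*o^3 + 106*o^2 + 15*o - 100) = (o - 2)*(o + 1)*(o^4 - 7*o^3 - 9*o^2 + 115*o - 100) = (o - 2)*(o + 1)*(o + 4)*(o^3 - 11*o^2 + 35*o - 25) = (o - 5)*(o - 2)*(o + 1)*(o + 4)*(o^2 - 6*o + 5) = (o - 5)^2*(o - 2)*(o + 1)*(o + 4)*(o - 1)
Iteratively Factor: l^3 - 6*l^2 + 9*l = (l - 3)*(l^2 - 3*l) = l*(l - 3)*(l - 3)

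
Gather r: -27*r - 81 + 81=-27*r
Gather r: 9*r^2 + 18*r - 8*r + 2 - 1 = 9*r^2 + 10*r + 1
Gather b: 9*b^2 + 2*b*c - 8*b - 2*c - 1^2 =9*b^2 + b*(2*c - 8) - 2*c - 1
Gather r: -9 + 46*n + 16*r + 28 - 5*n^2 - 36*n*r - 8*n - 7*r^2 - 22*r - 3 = -5*n^2 + 38*n - 7*r^2 + r*(-36*n - 6) + 16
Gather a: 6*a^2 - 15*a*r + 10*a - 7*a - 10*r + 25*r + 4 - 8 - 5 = 6*a^2 + a*(3 - 15*r) + 15*r - 9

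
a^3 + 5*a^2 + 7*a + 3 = (a + 1)^2*(a + 3)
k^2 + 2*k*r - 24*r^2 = (k - 4*r)*(k + 6*r)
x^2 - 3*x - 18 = (x - 6)*(x + 3)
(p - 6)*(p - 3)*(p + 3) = p^3 - 6*p^2 - 9*p + 54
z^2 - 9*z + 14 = (z - 7)*(z - 2)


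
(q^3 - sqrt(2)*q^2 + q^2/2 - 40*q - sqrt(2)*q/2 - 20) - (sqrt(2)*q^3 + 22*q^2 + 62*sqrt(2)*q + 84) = -sqrt(2)*q^3 + q^3 - 43*q^2/2 - sqrt(2)*q^2 - 125*sqrt(2)*q/2 - 40*q - 104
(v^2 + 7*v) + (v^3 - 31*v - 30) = v^3 + v^2 - 24*v - 30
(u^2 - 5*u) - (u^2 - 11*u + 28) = 6*u - 28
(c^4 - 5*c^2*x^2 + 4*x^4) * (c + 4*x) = c^5 + 4*c^4*x - 5*c^3*x^2 - 20*c^2*x^3 + 4*c*x^4 + 16*x^5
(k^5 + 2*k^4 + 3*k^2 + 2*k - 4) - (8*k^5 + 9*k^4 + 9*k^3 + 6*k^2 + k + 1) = -7*k^5 - 7*k^4 - 9*k^3 - 3*k^2 + k - 5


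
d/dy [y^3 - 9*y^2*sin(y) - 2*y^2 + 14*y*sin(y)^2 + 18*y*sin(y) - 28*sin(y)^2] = -9*y^2*cos(y) + 3*y^2 + 14*y*sin(2*y) + 18*sqrt(2)*y*cos(y + pi/4) - 4*y + 18*sin(y) - 28*sin(2*y) - 7*cos(2*y) + 7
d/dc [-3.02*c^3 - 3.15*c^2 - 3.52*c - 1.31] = -9.06*c^2 - 6.3*c - 3.52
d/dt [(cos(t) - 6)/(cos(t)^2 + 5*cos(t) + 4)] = (cos(t)^2 - 12*cos(t) - 34)*sin(t)/(cos(t)^2 + 5*cos(t) + 4)^2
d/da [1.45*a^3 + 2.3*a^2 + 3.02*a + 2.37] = 4.35*a^2 + 4.6*a + 3.02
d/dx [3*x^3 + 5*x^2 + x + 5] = 9*x^2 + 10*x + 1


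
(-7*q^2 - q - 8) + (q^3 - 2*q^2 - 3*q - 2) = q^3 - 9*q^2 - 4*q - 10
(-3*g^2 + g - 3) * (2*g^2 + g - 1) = -6*g^4 - g^3 - 2*g^2 - 4*g + 3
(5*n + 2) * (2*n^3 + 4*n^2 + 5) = 10*n^4 + 24*n^3 + 8*n^2 + 25*n + 10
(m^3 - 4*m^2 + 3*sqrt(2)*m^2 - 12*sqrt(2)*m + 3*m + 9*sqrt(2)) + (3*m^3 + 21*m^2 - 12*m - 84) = 4*m^3 + 3*sqrt(2)*m^2 + 17*m^2 - 12*sqrt(2)*m - 9*m - 84 + 9*sqrt(2)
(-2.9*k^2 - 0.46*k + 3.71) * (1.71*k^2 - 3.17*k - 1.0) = -4.959*k^4 + 8.4064*k^3 + 10.7023*k^2 - 11.3007*k - 3.71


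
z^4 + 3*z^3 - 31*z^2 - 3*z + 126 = (z - 3)^2*(z + 2)*(z + 7)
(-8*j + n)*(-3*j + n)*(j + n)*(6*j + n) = 144*j^4 + 102*j^3*n - 47*j^2*n^2 - 4*j*n^3 + n^4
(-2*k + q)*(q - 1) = -2*k*q + 2*k + q^2 - q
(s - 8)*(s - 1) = s^2 - 9*s + 8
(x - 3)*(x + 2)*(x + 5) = x^3 + 4*x^2 - 11*x - 30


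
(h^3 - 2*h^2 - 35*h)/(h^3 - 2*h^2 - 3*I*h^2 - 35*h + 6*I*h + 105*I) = h/(h - 3*I)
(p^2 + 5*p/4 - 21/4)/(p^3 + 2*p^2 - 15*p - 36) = (p - 7/4)/(p^2 - p - 12)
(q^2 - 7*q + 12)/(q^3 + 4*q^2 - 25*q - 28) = (q - 3)/(q^2 + 8*q + 7)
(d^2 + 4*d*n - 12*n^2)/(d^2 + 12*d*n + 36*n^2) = (d - 2*n)/(d + 6*n)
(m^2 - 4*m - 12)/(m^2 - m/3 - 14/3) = 3*(m - 6)/(3*m - 7)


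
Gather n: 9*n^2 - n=9*n^2 - n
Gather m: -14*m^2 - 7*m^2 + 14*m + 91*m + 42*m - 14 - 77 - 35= -21*m^2 + 147*m - 126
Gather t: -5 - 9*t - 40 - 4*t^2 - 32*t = -4*t^2 - 41*t - 45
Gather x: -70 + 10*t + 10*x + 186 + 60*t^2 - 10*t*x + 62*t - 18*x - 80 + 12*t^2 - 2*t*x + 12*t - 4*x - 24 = 72*t^2 + 84*t + x*(-12*t - 12) + 12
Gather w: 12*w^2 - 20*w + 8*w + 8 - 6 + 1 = 12*w^2 - 12*w + 3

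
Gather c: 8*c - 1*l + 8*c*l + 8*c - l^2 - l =c*(8*l + 16) - l^2 - 2*l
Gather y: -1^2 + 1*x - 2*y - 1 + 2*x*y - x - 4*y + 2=y*(2*x - 6)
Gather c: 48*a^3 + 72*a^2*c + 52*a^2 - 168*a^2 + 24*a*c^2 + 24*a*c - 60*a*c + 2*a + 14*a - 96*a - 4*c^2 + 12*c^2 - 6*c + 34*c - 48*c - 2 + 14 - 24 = 48*a^3 - 116*a^2 - 80*a + c^2*(24*a + 8) + c*(72*a^2 - 36*a - 20) - 12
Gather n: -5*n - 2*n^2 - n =-2*n^2 - 6*n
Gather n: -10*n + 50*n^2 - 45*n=50*n^2 - 55*n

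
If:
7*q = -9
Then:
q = -9/7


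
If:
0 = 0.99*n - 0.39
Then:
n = 0.39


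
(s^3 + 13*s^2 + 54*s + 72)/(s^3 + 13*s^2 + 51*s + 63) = (s^2 + 10*s + 24)/(s^2 + 10*s + 21)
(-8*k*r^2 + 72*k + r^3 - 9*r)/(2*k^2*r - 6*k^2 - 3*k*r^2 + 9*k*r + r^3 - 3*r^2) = (-8*k*r - 24*k + r^2 + 3*r)/(2*k^2 - 3*k*r + r^2)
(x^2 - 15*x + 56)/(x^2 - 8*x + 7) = (x - 8)/(x - 1)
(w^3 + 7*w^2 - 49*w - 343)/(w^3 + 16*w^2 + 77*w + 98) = (w - 7)/(w + 2)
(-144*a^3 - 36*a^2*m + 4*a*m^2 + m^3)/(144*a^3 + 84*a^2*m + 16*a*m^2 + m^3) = (-6*a + m)/(6*a + m)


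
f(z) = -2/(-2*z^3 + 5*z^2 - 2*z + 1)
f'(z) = -2*(6*z^2 - 10*z + 2)/(-2*z^3 + 5*z^2 - 2*z + 1)^2 = 4*(-3*z^2 + 5*z - 1)/(2*z^3 - 5*z^2 + 2*z - 1)^2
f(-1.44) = -0.10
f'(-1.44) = -0.14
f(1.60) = -0.83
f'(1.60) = -0.47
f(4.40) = 0.02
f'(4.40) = -0.02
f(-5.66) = -0.00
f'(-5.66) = -0.00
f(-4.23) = -0.01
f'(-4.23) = -0.00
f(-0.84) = -0.27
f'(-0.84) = -0.54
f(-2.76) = -0.02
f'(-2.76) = -0.02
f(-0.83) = -0.28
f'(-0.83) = -0.55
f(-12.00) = 0.00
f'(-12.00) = 0.00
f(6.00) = 0.01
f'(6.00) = 0.00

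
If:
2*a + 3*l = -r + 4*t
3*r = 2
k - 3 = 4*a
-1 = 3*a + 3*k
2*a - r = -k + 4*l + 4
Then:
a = -2/3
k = 1/3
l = -17/12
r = 2/3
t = -59/48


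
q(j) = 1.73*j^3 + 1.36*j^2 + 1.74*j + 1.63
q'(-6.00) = 172.26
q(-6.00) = -333.53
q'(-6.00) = 172.26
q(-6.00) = -333.53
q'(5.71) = 186.49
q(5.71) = 377.98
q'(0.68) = 5.99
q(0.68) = 3.99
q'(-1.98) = 16.70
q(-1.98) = -9.91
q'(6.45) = 235.20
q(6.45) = 533.65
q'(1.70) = 21.36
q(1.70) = 17.02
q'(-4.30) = 86.01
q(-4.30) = -118.25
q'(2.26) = 34.40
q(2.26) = 32.48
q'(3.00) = 56.61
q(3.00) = 65.80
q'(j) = 5.19*j^2 + 2.72*j + 1.74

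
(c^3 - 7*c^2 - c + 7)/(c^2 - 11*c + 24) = (c^3 - 7*c^2 - c + 7)/(c^2 - 11*c + 24)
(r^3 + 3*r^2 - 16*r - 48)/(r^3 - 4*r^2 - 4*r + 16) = (r^2 + 7*r + 12)/(r^2 - 4)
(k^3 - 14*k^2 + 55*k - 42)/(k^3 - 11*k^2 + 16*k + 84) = (k - 1)/(k + 2)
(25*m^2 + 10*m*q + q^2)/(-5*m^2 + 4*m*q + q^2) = (5*m + q)/(-m + q)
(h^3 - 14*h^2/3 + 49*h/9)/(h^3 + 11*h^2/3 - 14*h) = (h - 7/3)/(h + 6)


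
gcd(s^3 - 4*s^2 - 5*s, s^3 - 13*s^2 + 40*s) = s^2 - 5*s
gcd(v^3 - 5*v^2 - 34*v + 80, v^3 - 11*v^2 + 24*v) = v - 8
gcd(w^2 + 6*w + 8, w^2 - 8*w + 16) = 1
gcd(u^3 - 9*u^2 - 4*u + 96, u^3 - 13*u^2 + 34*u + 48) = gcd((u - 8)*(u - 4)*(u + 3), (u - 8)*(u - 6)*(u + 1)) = u - 8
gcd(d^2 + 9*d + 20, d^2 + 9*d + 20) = d^2 + 9*d + 20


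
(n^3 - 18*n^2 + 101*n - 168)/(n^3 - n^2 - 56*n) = (n^2 - 10*n + 21)/(n*(n + 7))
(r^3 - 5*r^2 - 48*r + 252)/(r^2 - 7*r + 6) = (r^2 + r - 42)/(r - 1)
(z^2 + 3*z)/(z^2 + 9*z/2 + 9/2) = 2*z/(2*z + 3)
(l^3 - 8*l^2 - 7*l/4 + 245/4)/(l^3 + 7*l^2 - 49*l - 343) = (l^2 - l - 35/4)/(l^2 + 14*l + 49)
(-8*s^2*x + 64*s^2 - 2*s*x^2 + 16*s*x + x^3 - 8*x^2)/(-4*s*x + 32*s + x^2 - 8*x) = 2*s + x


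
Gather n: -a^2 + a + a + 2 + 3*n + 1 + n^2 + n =-a^2 + 2*a + n^2 + 4*n + 3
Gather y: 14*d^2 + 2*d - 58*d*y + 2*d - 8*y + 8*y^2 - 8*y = 14*d^2 + 4*d + 8*y^2 + y*(-58*d - 16)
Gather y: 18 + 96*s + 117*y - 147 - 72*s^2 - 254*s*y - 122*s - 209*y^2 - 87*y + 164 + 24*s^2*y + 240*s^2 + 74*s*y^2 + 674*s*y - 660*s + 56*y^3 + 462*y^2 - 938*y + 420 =168*s^2 - 686*s + 56*y^3 + y^2*(74*s + 253) + y*(24*s^2 + 420*s - 908) + 455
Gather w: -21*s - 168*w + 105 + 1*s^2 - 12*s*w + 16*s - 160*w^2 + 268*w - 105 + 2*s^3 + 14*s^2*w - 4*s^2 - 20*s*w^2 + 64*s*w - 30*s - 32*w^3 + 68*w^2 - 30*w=2*s^3 - 3*s^2 - 35*s - 32*w^3 + w^2*(-20*s - 92) + w*(14*s^2 + 52*s + 70)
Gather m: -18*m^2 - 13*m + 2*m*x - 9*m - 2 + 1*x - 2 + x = -18*m^2 + m*(2*x - 22) + 2*x - 4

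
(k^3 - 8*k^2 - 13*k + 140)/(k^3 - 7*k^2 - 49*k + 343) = (k^2 - k - 20)/(k^2 - 49)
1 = 1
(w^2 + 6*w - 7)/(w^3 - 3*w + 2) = (w + 7)/(w^2 + w - 2)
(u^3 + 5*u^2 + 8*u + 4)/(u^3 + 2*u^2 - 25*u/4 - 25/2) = 4*(u^2 + 3*u + 2)/(4*u^2 - 25)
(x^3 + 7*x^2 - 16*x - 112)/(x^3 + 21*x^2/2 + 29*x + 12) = 2*(x^2 + 3*x - 28)/(2*x^2 + 13*x + 6)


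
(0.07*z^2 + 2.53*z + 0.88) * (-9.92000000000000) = -0.6944*z^2 - 25.0976*z - 8.7296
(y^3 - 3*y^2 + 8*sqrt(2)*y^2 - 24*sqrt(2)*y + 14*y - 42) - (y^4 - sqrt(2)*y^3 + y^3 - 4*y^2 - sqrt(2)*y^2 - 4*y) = -y^4 + sqrt(2)*y^3 + y^2 + 9*sqrt(2)*y^2 - 24*sqrt(2)*y + 18*y - 42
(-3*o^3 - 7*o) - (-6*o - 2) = -3*o^3 - o + 2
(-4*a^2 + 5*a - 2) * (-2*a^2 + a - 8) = 8*a^4 - 14*a^3 + 41*a^2 - 42*a + 16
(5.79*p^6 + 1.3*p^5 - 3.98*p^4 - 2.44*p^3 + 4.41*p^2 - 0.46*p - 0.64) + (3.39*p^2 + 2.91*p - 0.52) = 5.79*p^6 + 1.3*p^5 - 3.98*p^4 - 2.44*p^3 + 7.8*p^2 + 2.45*p - 1.16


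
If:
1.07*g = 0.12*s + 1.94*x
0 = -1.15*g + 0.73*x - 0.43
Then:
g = 0.634782608695652*x - 0.373913043478261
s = -10.5065217391304*x - 3.33405797101449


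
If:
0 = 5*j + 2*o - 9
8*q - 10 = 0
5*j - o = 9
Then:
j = 9/5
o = 0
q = 5/4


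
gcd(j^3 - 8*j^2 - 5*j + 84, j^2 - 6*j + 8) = j - 4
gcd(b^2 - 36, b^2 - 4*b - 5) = 1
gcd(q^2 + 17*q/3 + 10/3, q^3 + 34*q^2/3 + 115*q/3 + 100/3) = q + 5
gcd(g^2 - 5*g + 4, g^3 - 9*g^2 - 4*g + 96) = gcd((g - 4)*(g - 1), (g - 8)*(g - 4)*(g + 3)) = g - 4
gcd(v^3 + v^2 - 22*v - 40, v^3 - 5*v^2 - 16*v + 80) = v^2 - v - 20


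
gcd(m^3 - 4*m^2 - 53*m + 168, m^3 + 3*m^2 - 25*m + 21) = m^2 + 4*m - 21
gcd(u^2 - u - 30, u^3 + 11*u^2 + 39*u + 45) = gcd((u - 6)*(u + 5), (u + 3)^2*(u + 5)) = u + 5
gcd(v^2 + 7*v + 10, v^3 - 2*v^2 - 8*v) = v + 2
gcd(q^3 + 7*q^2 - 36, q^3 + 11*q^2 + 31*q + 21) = q + 3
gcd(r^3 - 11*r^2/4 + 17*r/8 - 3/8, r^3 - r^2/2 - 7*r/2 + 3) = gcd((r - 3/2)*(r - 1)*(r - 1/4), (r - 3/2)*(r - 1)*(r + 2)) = r^2 - 5*r/2 + 3/2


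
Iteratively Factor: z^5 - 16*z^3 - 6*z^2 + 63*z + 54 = (z + 1)*(z^4 - z^3 - 15*z^2 + 9*z + 54) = (z - 3)*(z + 1)*(z^3 + 2*z^2 - 9*z - 18) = (z - 3)*(z + 1)*(z + 2)*(z^2 - 9) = (z - 3)*(z + 1)*(z + 2)*(z + 3)*(z - 3)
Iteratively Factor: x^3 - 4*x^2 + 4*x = (x - 2)*(x^2 - 2*x) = (x - 2)^2*(x)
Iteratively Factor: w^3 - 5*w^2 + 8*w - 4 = (w - 2)*(w^2 - 3*w + 2) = (w - 2)*(w - 1)*(w - 2)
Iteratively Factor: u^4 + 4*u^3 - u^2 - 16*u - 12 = (u - 2)*(u^3 + 6*u^2 + 11*u + 6) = (u - 2)*(u + 2)*(u^2 + 4*u + 3) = (u - 2)*(u + 2)*(u + 3)*(u + 1)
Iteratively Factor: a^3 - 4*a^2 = (a)*(a^2 - 4*a) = a^2*(a - 4)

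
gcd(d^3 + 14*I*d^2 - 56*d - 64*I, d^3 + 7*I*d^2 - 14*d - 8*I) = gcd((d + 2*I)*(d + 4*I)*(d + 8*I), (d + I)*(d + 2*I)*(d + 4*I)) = d^2 + 6*I*d - 8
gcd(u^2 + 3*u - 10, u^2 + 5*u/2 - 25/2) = u + 5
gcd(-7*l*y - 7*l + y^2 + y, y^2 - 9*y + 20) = 1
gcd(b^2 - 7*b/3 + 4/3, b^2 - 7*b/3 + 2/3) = 1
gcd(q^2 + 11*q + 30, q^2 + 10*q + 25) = q + 5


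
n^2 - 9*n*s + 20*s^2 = (n - 5*s)*(n - 4*s)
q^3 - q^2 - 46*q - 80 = (q - 8)*(q + 2)*(q + 5)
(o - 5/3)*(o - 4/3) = o^2 - 3*o + 20/9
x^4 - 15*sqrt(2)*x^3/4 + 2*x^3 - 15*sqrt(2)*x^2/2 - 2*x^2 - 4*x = x*(x - 4*sqrt(2))*(sqrt(2)*x/2 + sqrt(2))*(sqrt(2)*x + 1/2)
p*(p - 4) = p^2 - 4*p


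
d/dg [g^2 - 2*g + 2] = 2*g - 2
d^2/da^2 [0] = 0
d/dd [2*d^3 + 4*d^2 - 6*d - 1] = 6*d^2 + 8*d - 6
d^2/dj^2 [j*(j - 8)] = 2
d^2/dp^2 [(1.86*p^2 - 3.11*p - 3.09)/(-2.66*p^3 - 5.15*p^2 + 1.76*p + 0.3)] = (-26.321232*p^6 + 132.030696*p^5 + 465.739932*p^4 + 816.870062*p^3 + 417.469446*p^2 - 124.42194*p + 25.072308)/(18.821096*p^9 + 109.31802*p^8 + 174.290382*p^7 - 14.438605*p^6 - 139.978152*p^5 + 32.41455*p^4 + 11.581624*p^3 - 1.39734*p^2 - 0.4752*p - 0.027)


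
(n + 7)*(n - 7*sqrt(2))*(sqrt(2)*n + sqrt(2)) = sqrt(2)*n^3 - 14*n^2 + 8*sqrt(2)*n^2 - 112*n + 7*sqrt(2)*n - 98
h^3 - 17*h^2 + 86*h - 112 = (h - 8)*(h - 7)*(h - 2)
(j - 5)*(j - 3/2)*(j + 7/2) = j^3 - 3*j^2 - 61*j/4 + 105/4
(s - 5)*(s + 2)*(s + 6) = s^3 + 3*s^2 - 28*s - 60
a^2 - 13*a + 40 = (a - 8)*(a - 5)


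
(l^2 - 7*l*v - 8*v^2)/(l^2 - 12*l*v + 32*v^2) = (-l - v)/(-l + 4*v)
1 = 1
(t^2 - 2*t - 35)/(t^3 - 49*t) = (t + 5)/(t*(t + 7))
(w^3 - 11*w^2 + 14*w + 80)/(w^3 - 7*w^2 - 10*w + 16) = (w - 5)/(w - 1)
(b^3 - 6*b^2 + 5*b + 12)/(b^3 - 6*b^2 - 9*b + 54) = (b^2 - 3*b - 4)/(b^2 - 3*b - 18)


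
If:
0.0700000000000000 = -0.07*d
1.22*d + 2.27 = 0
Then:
No Solution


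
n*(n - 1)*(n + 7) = n^3 + 6*n^2 - 7*n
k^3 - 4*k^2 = k^2*(k - 4)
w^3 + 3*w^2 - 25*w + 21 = (w - 3)*(w - 1)*(w + 7)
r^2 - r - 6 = (r - 3)*(r + 2)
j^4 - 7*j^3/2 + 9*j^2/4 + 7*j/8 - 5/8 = (j - 5/2)*(j - 1)*(j - 1/2)*(j + 1/2)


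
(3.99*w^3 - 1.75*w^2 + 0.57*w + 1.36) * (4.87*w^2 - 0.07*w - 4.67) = 19.4313*w^5 - 8.8018*w^4 - 15.7349*w^3 + 14.7558*w^2 - 2.7571*w - 6.3512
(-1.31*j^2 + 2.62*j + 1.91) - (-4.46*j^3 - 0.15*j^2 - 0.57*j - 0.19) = 4.46*j^3 - 1.16*j^2 + 3.19*j + 2.1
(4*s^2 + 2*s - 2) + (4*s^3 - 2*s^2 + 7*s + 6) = 4*s^3 + 2*s^2 + 9*s + 4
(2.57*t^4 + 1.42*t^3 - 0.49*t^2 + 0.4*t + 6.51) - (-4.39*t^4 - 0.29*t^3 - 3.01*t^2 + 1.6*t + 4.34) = 6.96*t^4 + 1.71*t^3 + 2.52*t^2 - 1.2*t + 2.17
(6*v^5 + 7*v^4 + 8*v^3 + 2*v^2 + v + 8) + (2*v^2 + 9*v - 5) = 6*v^5 + 7*v^4 + 8*v^3 + 4*v^2 + 10*v + 3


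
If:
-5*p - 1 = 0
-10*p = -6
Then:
No Solution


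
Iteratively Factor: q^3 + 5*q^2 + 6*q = (q)*(q^2 + 5*q + 6) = q*(q + 3)*(q + 2)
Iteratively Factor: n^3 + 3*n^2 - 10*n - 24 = (n - 3)*(n^2 + 6*n + 8) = (n - 3)*(n + 2)*(n + 4)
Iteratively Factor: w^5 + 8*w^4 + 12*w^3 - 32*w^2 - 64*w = (w)*(w^4 + 8*w^3 + 12*w^2 - 32*w - 64) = w*(w + 2)*(w^3 + 6*w^2 - 32) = w*(w + 2)*(w + 4)*(w^2 + 2*w - 8) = w*(w + 2)*(w + 4)^2*(w - 2)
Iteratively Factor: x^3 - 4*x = (x - 2)*(x^2 + 2*x) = x*(x - 2)*(x + 2)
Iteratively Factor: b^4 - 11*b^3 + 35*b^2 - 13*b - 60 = (b - 4)*(b^3 - 7*b^2 + 7*b + 15) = (b - 5)*(b - 4)*(b^2 - 2*b - 3) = (b - 5)*(b - 4)*(b - 3)*(b + 1)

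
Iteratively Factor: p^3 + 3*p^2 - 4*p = (p - 1)*(p^2 + 4*p) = (p - 1)*(p + 4)*(p)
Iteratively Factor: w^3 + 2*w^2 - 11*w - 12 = (w - 3)*(w^2 + 5*w + 4) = (w - 3)*(w + 1)*(w + 4)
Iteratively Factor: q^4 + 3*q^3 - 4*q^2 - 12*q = (q + 2)*(q^3 + q^2 - 6*q) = (q + 2)*(q + 3)*(q^2 - 2*q) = q*(q + 2)*(q + 3)*(q - 2)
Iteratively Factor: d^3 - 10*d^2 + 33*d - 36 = (d - 4)*(d^2 - 6*d + 9) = (d - 4)*(d - 3)*(d - 3)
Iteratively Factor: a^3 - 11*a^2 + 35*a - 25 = (a - 1)*(a^2 - 10*a + 25) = (a - 5)*(a - 1)*(a - 5)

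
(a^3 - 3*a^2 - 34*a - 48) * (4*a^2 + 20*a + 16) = 4*a^5 + 8*a^4 - 180*a^3 - 920*a^2 - 1504*a - 768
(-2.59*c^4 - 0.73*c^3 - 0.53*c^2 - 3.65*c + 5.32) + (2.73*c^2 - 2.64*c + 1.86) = -2.59*c^4 - 0.73*c^3 + 2.2*c^2 - 6.29*c + 7.18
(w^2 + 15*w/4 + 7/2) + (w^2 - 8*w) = 2*w^2 - 17*w/4 + 7/2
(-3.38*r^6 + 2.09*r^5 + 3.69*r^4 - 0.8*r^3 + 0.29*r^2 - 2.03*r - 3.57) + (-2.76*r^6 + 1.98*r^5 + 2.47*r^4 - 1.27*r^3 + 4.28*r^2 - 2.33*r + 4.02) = -6.14*r^6 + 4.07*r^5 + 6.16*r^4 - 2.07*r^3 + 4.57*r^2 - 4.36*r + 0.45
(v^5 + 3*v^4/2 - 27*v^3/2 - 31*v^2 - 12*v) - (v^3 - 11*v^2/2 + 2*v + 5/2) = v^5 + 3*v^4/2 - 29*v^3/2 - 51*v^2/2 - 14*v - 5/2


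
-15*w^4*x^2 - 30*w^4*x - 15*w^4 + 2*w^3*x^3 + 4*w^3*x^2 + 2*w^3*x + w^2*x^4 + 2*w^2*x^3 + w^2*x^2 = (-3*w + x)*(5*w + x)*(w*x + w)^2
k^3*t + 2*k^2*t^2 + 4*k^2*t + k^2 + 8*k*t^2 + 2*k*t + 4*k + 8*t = (k + 4)*(k + 2*t)*(k*t + 1)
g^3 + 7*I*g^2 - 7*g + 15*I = (g - I)*(g + 3*I)*(g + 5*I)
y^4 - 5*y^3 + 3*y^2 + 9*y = y*(y - 3)^2*(y + 1)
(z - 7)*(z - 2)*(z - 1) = z^3 - 10*z^2 + 23*z - 14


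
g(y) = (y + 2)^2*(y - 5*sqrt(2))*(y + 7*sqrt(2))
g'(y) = (y + 2)^2*(y - 5*sqrt(2)) + (y + 2)^2*(y + 7*sqrt(2)) + (y - 5*sqrt(2))*(y + 7*sqrt(2))*(2*y + 4) = 4*y^3 + 6*sqrt(2)*y^2 + 12*y^2 - 132*y + 16*sqrt(2)*y - 280 + 8*sqrt(2)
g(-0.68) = -124.51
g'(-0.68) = -186.10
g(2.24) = -1054.33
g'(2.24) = -365.94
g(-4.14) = -295.71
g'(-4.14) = 251.39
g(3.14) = -1354.25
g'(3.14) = -286.30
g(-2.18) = -2.31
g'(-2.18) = 25.66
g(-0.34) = -195.22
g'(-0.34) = -229.29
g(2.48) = -1140.70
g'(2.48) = -352.93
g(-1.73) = -5.24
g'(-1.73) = -38.87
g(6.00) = -1089.88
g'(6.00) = 676.55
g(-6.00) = -815.53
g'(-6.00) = 261.02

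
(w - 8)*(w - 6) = w^2 - 14*w + 48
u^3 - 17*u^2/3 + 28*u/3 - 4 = (u - 3)*(u - 2)*(u - 2/3)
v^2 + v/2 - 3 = (v - 3/2)*(v + 2)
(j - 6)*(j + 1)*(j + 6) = j^3 + j^2 - 36*j - 36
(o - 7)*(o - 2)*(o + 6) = o^3 - 3*o^2 - 40*o + 84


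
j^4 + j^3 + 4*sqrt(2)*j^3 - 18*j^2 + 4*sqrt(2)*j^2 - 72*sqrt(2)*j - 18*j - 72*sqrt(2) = (j + 1)*(j - 3*sqrt(2))*(j + 3*sqrt(2))*(j + 4*sqrt(2))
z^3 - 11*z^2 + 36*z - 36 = (z - 6)*(z - 3)*(z - 2)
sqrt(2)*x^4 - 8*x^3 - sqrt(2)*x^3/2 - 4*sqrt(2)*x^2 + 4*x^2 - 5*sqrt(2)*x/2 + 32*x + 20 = (x - 5/2)*(x + 1)*(x - 4*sqrt(2))*(sqrt(2)*x + sqrt(2))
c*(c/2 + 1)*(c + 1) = c^3/2 + 3*c^2/2 + c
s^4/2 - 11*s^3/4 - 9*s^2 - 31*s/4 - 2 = (s/2 + 1/2)*(s - 8)*(s + 1/2)*(s + 1)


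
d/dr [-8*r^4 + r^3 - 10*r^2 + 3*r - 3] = -32*r^3 + 3*r^2 - 20*r + 3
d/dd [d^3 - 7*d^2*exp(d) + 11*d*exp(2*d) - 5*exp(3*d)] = -7*d^2*exp(d) + 3*d^2 + 22*d*exp(2*d) - 14*d*exp(d) - 15*exp(3*d) + 11*exp(2*d)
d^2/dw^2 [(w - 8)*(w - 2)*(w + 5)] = 6*w - 10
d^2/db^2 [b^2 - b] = 2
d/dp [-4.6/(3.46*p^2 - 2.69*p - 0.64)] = (31.832*p - 12.374)/(-3.46*p^2 + 2.69*p + 0.64)^2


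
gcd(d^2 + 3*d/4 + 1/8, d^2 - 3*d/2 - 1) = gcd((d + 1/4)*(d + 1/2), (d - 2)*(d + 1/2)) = d + 1/2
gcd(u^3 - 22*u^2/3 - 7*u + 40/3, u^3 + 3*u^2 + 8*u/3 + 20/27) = u + 5/3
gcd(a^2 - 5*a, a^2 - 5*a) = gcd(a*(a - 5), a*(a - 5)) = a^2 - 5*a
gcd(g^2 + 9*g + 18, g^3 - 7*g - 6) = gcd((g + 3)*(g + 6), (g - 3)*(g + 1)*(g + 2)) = 1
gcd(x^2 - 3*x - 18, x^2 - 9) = x + 3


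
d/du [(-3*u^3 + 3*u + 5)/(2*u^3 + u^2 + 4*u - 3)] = (-3*u^4 - 36*u^3 - 6*u^2 - 10*u - 29)/(4*u^6 + 4*u^5 + 17*u^4 - 4*u^3 + 10*u^2 - 24*u + 9)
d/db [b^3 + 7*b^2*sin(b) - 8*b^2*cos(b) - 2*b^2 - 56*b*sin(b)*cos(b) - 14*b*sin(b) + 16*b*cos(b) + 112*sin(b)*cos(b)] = 8*b^2*sin(b) + 7*b^2*cos(b) + 3*b^2 - 2*b*sin(b) - 30*b*cos(b) - 56*b*cos(2*b) - 4*b - 14*sin(b) - 28*sin(2*b) + 16*cos(b) + 112*cos(2*b)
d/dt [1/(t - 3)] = -1/(t - 3)^2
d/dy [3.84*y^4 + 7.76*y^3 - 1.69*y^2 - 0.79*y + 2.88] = 15.36*y^3 + 23.28*y^2 - 3.38*y - 0.79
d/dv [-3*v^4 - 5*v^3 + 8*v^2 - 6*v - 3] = -12*v^3 - 15*v^2 + 16*v - 6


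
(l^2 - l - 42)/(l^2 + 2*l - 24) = (l - 7)/(l - 4)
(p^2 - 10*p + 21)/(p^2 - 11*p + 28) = (p - 3)/(p - 4)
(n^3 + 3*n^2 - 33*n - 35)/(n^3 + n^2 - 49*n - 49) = (n - 5)/(n - 7)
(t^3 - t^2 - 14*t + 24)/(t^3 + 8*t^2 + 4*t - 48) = (t - 3)/(t + 6)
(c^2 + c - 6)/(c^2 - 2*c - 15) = (c - 2)/(c - 5)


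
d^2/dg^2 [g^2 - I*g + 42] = 2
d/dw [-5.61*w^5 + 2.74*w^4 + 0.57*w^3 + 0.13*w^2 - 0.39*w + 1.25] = -28.05*w^4 + 10.96*w^3 + 1.71*w^2 + 0.26*w - 0.39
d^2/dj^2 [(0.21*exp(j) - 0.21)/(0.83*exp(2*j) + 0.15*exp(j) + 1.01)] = (0.144669*exp(4*j) - 0.604821*exp(3*j) - 1.134693*exp(2*j) + 0.667632*exp(j) + 0.246036)*exp(j)/(0.571787*exp(6*j) + 0.310005*exp(5*j) + 2.143392*exp(4*j) + 0.757845*exp(3*j) + 2.608224*exp(2*j) + 0.459045*exp(j) + 1.030301)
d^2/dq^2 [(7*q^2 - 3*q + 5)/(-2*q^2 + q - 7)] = 2*(-2*q^3 + 234*q^2 - 96*q - 257)/(8*q^6 - 12*q^5 + 90*q^4 - 85*q^3 + 315*q^2 - 147*q + 343)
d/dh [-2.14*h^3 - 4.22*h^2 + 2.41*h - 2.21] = -6.42*h^2 - 8.44*h + 2.41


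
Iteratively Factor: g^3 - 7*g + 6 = (g - 1)*(g^2 + g - 6) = (g - 2)*(g - 1)*(g + 3)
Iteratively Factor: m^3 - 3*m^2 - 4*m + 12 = (m + 2)*(m^2 - 5*m + 6) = (m - 2)*(m + 2)*(m - 3)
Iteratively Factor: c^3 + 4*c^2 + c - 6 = (c + 2)*(c^2 + 2*c - 3) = (c - 1)*(c + 2)*(c + 3)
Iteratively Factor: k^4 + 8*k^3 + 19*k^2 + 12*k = (k + 4)*(k^3 + 4*k^2 + 3*k) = (k + 1)*(k + 4)*(k^2 + 3*k) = k*(k + 1)*(k + 4)*(k + 3)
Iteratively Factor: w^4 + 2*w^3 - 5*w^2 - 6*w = (w + 1)*(w^3 + w^2 - 6*w) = (w - 2)*(w + 1)*(w^2 + 3*w) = (w - 2)*(w + 1)*(w + 3)*(w)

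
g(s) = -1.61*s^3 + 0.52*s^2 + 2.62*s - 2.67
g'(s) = -4.83*s^2 + 1.04*s + 2.62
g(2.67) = -22.61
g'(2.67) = -29.04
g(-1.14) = -2.60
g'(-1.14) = -4.84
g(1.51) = -3.07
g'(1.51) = -6.82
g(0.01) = -2.64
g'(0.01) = 2.63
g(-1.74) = 2.83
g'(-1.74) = -13.81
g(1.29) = -1.88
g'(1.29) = -4.08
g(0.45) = -1.53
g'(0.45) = 2.11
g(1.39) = -2.35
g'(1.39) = -5.27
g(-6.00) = 348.09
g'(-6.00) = -177.50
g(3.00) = -33.60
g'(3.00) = -37.73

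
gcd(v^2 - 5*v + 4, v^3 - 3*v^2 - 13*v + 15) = v - 1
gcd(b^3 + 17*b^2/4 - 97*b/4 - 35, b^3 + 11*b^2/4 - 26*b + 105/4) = b + 7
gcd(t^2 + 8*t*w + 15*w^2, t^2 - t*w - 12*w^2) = t + 3*w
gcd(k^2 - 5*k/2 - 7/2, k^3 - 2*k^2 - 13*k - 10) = k + 1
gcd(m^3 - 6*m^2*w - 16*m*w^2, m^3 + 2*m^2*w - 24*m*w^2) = m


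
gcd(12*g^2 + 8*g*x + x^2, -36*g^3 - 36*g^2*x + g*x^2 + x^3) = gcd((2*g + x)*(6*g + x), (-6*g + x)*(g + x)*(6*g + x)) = 6*g + x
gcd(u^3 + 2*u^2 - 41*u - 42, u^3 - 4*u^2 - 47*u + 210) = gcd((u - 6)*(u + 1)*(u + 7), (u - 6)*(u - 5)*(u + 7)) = u^2 + u - 42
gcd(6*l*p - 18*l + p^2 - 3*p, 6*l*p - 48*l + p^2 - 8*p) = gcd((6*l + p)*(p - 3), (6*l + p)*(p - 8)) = 6*l + p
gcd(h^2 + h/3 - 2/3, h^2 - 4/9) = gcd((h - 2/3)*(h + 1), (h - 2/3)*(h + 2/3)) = h - 2/3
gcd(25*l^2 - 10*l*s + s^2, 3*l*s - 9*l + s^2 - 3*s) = 1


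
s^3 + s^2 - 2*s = s*(s - 1)*(s + 2)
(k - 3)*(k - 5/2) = k^2 - 11*k/2 + 15/2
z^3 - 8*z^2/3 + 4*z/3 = z*(z - 2)*(z - 2/3)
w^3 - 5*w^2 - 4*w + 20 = (w - 5)*(w - 2)*(w + 2)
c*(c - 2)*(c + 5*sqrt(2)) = c^3 - 2*c^2 + 5*sqrt(2)*c^2 - 10*sqrt(2)*c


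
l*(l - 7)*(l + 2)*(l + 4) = l^4 - l^3 - 34*l^2 - 56*l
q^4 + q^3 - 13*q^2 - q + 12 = (q - 3)*(q - 1)*(q + 1)*(q + 4)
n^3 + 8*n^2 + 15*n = n*(n + 3)*(n + 5)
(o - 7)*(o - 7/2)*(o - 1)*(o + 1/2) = o^4 - 11*o^3 + 117*o^2/4 - 7*o - 49/4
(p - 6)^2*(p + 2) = p^3 - 10*p^2 + 12*p + 72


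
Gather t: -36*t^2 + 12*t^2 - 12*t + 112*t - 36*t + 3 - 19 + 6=-24*t^2 + 64*t - 10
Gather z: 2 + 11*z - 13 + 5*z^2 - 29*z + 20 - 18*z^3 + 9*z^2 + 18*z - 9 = -18*z^3 + 14*z^2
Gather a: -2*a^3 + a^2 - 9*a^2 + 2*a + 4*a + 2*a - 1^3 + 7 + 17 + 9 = -2*a^3 - 8*a^2 + 8*a + 32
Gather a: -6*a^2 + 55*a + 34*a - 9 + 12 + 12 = -6*a^2 + 89*a + 15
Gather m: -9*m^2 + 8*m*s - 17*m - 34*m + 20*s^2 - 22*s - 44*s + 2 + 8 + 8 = -9*m^2 + m*(8*s - 51) + 20*s^2 - 66*s + 18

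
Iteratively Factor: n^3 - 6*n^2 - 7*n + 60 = (n - 5)*(n^2 - n - 12) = (n - 5)*(n + 3)*(n - 4)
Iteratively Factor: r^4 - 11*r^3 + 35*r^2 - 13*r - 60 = (r - 5)*(r^3 - 6*r^2 + 5*r + 12) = (r - 5)*(r - 3)*(r^2 - 3*r - 4) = (r - 5)*(r - 4)*(r - 3)*(r + 1)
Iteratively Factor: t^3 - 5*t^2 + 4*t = (t - 4)*(t^2 - t) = t*(t - 4)*(t - 1)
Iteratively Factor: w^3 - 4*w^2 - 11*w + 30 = (w - 5)*(w^2 + w - 6) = (w - 5)*(w + 3)*(w - 2)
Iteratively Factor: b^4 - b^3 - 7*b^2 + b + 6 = (b - 1)*(b^3 - 7*b - 6) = (b - 3)*(b - 1)*(b^2 + 3*b + 2) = (b - 3)*(b - 1)*(b + 1)*(b + 2)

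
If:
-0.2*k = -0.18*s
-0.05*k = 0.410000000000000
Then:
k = -8.20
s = -9.11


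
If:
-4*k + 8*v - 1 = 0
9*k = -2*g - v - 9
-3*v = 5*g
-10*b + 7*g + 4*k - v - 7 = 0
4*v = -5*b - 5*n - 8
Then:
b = -1613/1780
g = 81/356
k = -359/356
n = -139/356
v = -135/356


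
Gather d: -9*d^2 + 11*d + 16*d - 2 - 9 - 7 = -9*d^2 + 27*d - 18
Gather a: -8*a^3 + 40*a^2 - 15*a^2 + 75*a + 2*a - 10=-8*a^3 + 25*a^2 + 77*a - 10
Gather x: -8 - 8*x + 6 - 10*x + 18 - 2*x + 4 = 20 - 20*x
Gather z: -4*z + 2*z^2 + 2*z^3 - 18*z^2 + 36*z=2*z^3 - 16*z^2 + 32*z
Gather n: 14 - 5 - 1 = 8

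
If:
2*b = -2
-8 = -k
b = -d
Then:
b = -1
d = 1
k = 8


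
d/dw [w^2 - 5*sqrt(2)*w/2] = 2*w - 5*sqrt(2)/2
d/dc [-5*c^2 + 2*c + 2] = 2 - 10*c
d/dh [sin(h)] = cos(h)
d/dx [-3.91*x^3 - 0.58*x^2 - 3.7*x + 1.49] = -11.73*x^2 - 1.16*x - 3.7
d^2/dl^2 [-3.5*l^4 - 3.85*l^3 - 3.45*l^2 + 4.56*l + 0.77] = -42.0*l^2 - 23.1*l - 6.9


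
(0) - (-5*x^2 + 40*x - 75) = 5*x^2 - 40*x + 75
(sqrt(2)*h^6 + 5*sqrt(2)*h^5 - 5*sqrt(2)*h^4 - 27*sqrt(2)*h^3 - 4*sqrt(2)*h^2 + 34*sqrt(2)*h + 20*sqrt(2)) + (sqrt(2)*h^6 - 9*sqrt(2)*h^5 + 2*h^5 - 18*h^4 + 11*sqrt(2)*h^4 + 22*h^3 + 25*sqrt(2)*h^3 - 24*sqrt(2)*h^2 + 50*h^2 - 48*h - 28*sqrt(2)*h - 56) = 2*sqrt(2)*h^6 - 4*sqrt(2)*h^5 + 2*h^5 - 18*h^4 + 6*sqrt(2)*h^4 - 2*sqrt(2)*h^3 + 22*h^3 - 28*sqrt(2)*h^2 + 50*h^2 - 48*h + 6*sqrt(2)*h - 56 + 20*sqrt(2)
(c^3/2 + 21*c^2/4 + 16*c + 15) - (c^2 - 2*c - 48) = c^3/2 + 17*c^2/4 + 18*c + 63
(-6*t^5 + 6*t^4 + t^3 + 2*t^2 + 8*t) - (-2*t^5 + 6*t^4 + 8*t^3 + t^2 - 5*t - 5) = -4*t^5 - 7*t^3 + t^2 + 13*t + 5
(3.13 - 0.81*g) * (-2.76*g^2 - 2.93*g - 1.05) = 2.2356*g^3 - 6.2655*g^2 - 8.3204*g - 3.2865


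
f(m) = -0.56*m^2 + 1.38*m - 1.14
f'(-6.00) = 8.10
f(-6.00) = -29.58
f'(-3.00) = 4.74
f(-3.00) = -10.32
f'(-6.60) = 8.77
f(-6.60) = -34.64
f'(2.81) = -1.77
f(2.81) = -1.68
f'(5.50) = -4.78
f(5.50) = -10.49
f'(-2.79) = 4.50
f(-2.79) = -9.35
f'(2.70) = -1.64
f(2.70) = -1.50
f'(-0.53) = 1.97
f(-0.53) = -2.03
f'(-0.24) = 1.65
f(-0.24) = -1.50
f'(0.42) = 0.91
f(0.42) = -0.66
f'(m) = 1.38 - 1.12*m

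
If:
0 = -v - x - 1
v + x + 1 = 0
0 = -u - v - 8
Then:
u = x - 7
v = -x - 1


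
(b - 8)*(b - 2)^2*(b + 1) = b^4 - 11*b^3 + 24*b^2 + 4*b - 32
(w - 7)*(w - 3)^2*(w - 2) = w^4 - 15*w^3 + 77*w^2 - 165*w + 126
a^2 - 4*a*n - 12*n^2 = (a - 6*n)*(a + 2*n)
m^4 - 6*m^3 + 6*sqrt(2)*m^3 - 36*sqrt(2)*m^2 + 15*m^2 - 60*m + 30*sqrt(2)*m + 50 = (m - 5)*(m - 1)*(m + sqrt(2))*(m + 5*sqrt(2))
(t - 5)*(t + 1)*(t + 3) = t^3 - t^2 - 17*t - 15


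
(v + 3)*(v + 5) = v^2 + 8*v + 15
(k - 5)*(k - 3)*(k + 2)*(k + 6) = k^4 - 37*k^2 + 24*k + 180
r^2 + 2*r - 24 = (r - 4)*(r + 6)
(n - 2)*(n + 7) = n^2 + 5*n - 14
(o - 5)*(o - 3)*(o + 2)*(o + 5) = o^4 - o^3 - 31*o^2 + 25*o + 150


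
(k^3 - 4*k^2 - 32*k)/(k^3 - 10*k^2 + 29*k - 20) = k*(k^2 - 4*k - 32)/(k^3 - 10*k^2 + 29*k - 20)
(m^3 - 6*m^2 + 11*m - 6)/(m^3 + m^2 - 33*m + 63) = (m^2 - 3*m + 2)/(m^2 + 4*m - 21)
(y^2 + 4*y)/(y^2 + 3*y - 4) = y/(y - 1)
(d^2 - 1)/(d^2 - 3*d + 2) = (d + 1)/(d - 2)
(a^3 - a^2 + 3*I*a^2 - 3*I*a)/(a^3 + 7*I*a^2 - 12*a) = (a - 1)/(a + 4*I)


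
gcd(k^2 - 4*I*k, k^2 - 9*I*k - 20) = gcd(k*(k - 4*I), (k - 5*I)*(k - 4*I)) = k - 4*I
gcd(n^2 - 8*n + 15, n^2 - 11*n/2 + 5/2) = n - 5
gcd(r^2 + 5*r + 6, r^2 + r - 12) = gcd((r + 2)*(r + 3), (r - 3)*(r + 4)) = 1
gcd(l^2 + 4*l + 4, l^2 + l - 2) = l + 2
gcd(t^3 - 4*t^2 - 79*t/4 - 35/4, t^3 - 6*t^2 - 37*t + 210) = t - 7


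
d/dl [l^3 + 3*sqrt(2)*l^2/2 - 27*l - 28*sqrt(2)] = 3*l^2 + 3*sqrt(2)*l - 27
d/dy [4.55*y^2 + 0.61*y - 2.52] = 9.1*y + 0.61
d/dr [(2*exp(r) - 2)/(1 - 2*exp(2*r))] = 2*(-4*(1 - exp(r))*exp(r) - 2*exp(2*r) + 1)*exp(r)/(2*exp(2*r) - 1)^2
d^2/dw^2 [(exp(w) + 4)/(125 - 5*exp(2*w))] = (8*(exp(w) + 2)*(exp(2*w) - 25)*exp(w) - 8*(exp(w) + 4)*exp(3*w) - (exp(2*w) - 25)^2)*exp(w)/(5*(exp(2*w) - 25)^3)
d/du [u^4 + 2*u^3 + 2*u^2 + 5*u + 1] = 4*u^3 + 6*u^2 + 4*u + 5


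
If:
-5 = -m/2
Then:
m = 10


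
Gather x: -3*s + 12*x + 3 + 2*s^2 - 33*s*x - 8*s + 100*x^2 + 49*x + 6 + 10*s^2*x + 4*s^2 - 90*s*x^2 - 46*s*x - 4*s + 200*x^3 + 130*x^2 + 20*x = 6*s^2 - 15*s + 200*x^3 + x^2*(230 - 90*s) + x*(10*s^2 - 79*s + 81) + 9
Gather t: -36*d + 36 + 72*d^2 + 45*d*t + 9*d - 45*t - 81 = 72*d^2 - 27*d + t*(45*d - 45) - 45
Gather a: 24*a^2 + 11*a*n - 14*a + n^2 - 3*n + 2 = 24*a^2 + a*(11*n - 14) + n^2 - 3*n + 2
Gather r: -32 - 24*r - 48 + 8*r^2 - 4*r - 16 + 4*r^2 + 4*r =12*r^2 - 24*r - 96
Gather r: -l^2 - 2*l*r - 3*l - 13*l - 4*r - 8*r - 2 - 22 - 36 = -l^2 - 16*l + r*(-2*l - 12) - 60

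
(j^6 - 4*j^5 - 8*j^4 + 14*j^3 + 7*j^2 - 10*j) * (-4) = -4*j^6 + 16*j^5 + 32*j^4 - 56*j^3 - 28*j^2 + 40*j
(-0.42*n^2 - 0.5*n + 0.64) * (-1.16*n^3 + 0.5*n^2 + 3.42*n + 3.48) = 0.4872*n^5 + 0.37*n^4 - 2.4288*n^3 - 2.8516*n^2 + 0.4488*n + 2.2272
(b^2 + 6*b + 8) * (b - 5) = b^3 + b^2 - 22*b - 40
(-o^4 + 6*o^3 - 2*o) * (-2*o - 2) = 2*o^5 - 10*o^4 - 12*o^3 + 4*o^2 + 4*o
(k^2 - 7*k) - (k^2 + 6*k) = -13*k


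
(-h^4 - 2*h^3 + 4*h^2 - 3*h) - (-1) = -h^4 - 2*h^3 + 4*h^2 - 3*h + 1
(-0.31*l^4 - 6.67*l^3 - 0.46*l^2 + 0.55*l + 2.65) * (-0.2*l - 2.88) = 0.062*l^5 + 2.2268*l^4 + 19.3016*l^3 + 1.2148*l^2 - 2.114*l - 7.632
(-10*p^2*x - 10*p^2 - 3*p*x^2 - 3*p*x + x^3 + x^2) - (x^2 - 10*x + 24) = -10*p^2*x - 10*p^2 - 3*p*x^2 - 3*p*x + x^3 + 10*x - 24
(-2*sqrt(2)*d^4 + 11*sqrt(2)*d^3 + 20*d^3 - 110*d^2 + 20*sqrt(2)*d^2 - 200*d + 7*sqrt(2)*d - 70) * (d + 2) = -2*sqrt(2)*d^5 + 7*sqrt(2)*d^4 + 20*d^4 - 70*d^3 + 42*sqrt(2)*d^3 - 420*d^2 + 47*sqrt(2)*d^2 - 470*d + 14*sqrt(2)*d - 140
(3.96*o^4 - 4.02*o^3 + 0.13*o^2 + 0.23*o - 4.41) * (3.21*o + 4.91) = 12.7116*o^5 + 6.5394*o^4 - 19.3209*o^3 + 1.3766*o^2 - 13.0268*o - 21.6531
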